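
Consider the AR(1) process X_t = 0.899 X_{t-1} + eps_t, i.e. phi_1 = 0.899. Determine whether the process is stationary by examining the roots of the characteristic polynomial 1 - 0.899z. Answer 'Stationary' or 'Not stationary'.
\text{Stationary}

The AR(p) characteristic polynomial is P(z) = 1 - 0.899z.
Stationarity requires all roots to lie outside the unit circle, i.e. |z| > 1 for every root.
This is linear in z: 1 + (-0.899) z = 0  =>  z = -1/(-0.899) = 1.112347,  |z| = 1.112347.
Moduli of all roots: 1.1123.
All moduli strictly greater than 1? Yes.
Verdict: Stationary.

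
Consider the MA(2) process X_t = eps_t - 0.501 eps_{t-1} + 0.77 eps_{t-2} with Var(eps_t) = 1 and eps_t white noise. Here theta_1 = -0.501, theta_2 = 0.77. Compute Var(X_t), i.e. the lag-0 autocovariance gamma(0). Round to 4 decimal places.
\gamma(0) = 1.8439

For an MA(q) process X_t = eps_t + sum_i theta_i eps_{t-i} with
Var(eps_t) = sigma^2, the variance is
  gamma(0) = sigma^2 * (1 + sum_i theta_i^2).
  sum_i theta_i^2 = (-0.501)^2 + (0.77)^2 = 0.251001 + 0.5929 = 0.843901.
  gamma(0) = 1 * (1 + 0.843901) = 1 * 1.843901 = 1.843901, which rounds to 1.8439.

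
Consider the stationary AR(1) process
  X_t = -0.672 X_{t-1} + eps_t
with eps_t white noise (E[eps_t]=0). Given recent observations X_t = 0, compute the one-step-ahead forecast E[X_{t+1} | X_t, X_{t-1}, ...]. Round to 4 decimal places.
E[X_{t+1} \mid \mathcal F_t] = 0.0000

For an AR(p) model X_t = c + sum_i phi_i X_{t-i} + eps_t, the
one-step-ahead conditional mean is
  E[X_{t+1} | X_t, ...] = c + sum_i phi_i X_{t+1-i}.
Substitute known values:
  E[X_{t+1} | ...] = (-0.672) * (0)
                   = 0.0000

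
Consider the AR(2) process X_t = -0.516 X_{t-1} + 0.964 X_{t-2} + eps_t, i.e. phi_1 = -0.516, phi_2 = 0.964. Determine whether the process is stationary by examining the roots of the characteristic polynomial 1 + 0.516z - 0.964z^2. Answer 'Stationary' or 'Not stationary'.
\text{Not stationary}

The AR(p) characteristic polynomial is P(z) = 1 + 0.516z - 0.964z^2.
Stationarity requires all roots to lie outside the unit circle, i.e. |z| > 1 for every root.
Set 1 + (0.516) z + (-0.964) z^2 = 0, i.e. a z^2 + b z + c = 0 with a = -0.964, b = 0.516, c = 1.
Discriminant D = b^2 - 4ac = (0.516)^2 - 4*(-0.964)*1 = 0.266256 - (-3.856) = 4.122256.
D >= 0, so the roots are real: z = (-b +/- sqrt(D)) / (2a) = (-0.516 +/- 2.030334) / (-1.928).
  z_1 = (-0.516 + 2.030334) / (-1.928) = -0.7854,   |z_1| = 0.7854.
  z_2 = (-0.516 - 2.030334) / (-1.928) = 1.3207,   |z_2| = 1.3207.
Moduli of all roots: 0.7854, 1.3207.
All moduli strictly greater than 1? No.
Verdict: Not stationary.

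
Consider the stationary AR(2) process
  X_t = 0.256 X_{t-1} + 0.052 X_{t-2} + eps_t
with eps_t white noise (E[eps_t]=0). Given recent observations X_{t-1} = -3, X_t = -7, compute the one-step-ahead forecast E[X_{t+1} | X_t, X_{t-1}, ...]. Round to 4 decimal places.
E[X_{t+1} \mid \mathcal F_t] = -1.9480

For an AR(p) model X_t = c + sum_i phi_i X_{t-i} + eps_t, the
one-step-ahead conditional mean is
  E[X_{t+1} | X_t, ...] = c + sum_i phi_i X_{t+1-i}.
Substitute known values:
  E[X_{t+1} | ...] = (0.256) * (-7) + (0.052) * (-3)
                   = -1.9480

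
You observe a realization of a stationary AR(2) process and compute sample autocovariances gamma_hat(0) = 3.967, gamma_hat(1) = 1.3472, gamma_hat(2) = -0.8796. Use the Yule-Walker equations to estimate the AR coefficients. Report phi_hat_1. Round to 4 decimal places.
\hat\phi_{1} = 0.4690

The Yule-Walker equations for an AR(p) process read, in matrix form,
  Gamma_p phi = r_p,   with   (Gamma_p)_{ij} = gamma(|i - j|),
                       (r_p)_i = gamma(i),   i,j = 1..p.
Substitute the sample gammas (Toeplitz matrix and right-hand side of size 2):
  Gamma_p = [[3.967, 1.3472], [1.3472, 3.967]]
  r_p     = [1.3472, -0.8796]
Written out:
  3.967 phi_1 + 1.3472 phi_2 = 1.3472
  1.3472 phi_1 + 3.967 phi_2 = -0.8796
Solve by Cramer's rule:
  det = gamma(0)^2 - gamma(1)^2 = (3.967)^2 - (1.3472)^2 = 15.737089 - 1.81494784 = 13.92214116
  phi_hat_1 = [gamma(1) gamma(0) - gamma(1) gamma(2)] / det = [(1.3472)(3.967) - (1.3472)(-0.8796)] / 13.92214116 = 6.52933952 / 13.92214116 = 0.469
  phi_hat_2 = [gamma(0) gamma(2) - gamma(1)^2] / det = [(3.967)(-0.8796) - (1.3472)^2] / 13.92214116 = -5.30432104 / 13.92214116 = -0.381
So phi_hat = [0.4690, -0.3810].
Therefore phi_hat_1 = 0.4690.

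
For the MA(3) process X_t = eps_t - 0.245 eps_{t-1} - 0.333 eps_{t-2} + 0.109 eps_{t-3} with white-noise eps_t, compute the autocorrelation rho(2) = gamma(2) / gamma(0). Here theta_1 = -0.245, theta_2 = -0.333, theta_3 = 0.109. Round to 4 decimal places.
\rho(2) = -0.3041

For an MA(q) process with theta_0 = 1, the autocovariance is
  gamma(k) = sigma^2 * sum_{i=0..q-k} theta_i * theta_{i+k},
and rho(k) = gamma(k) / gamma(0). Sigma^2 cancels.
  numerator   = (1)*(-0.333) + (-0.245)*(0.109) = -0.359705.
  denominator = (1)^2 + (-0.245)^2 + (-0.333)^2 + (0.109)^2 = 1.182795.
  rho(2) = -0.359705 / 1.182795 = -0.3041.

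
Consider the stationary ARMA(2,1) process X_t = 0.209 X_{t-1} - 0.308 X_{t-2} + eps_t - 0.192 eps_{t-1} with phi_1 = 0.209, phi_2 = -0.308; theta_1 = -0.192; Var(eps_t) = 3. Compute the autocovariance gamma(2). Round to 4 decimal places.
\gamma(2) = -1.0032

Multiply the model equation by X_{t-k} and take expectations. With theta_0 = psi_0 = 1 and psi_j the MA(infinity) weights, this gives
  gamma(k) - sum_i phi_i gamma(k-i) = c_k,
  c_k = sigma^2 * sum_{j=k..q} theta_j psi_{j-k}   (c_k = 0 for k > q),
using gamma(-m) = gamma(m).
psi-weights needed (psi_j = theta_j + sum_i phi_i psi_{j-i}):
  psi_1 = theta_1 + phi_1 = -0.192 + (0.209) = 0.017
Right-hand sides:
  c_0 = sigma^2 (1 + theta_1 psi_1) = 3 * (1 + (-0.192)(0.017)) = 3 * 0.996736 = 2.990208
  c_1 = sigma^2 theta_1 = 3 * (-0.192) = -0.576
  c_2 = 0
Equations for k = 0, 1, 2 (AR order 2, c_2 = 0):
  (E0) gamma(0) = phi_1 gamma(1) + phi_2 gamma(2) + c_0
  (E1) gamma(1) = phi_1 gamma(0) + phi_2 gamma(1) + c_1
  (E2) gamma(2) = phi_1 gamma(1) + phi_2 gamma(0)
From (E1): gamma(1) = A gamma(0) + B with
  A = phi_1 / (1 - phi_2) = 0.209 / 1.308 = 0.159786,   B = c_1 / (1 - phi_2) = -0.576 / 1.308 = -0.440367.
Insert (E2) into (E0): gamma(0) (1 - phi_2^2) = phi_1 (1 + phi_2) gamma(1) + c_0.
  phi_1 (1 + phi_2) = (0.209)(0.692) = 0.144628,   1 - phi_2^2 = 0.905136.
Replace gamma(1) by A gamma(0) + B and collect gamma(0):
  gamma(0) [0.905136 - (0.144628)(0.159786)] = (0.144628)(-0.440367) + 2.990208
  gamma(0) * 0.882026 = 2.926519
  gamma(0) = 2.926519 / 0.882026 = 3.317949.
  gamma(1) = A gamma(0) + B = (0.159786)(3.317949) + (-0.440367) = 0.089795.
  gamma(2) = phi_1 gamma(1) + phi_2 gamma(0) = (0.209)(0.089795) + (-0.308)(3.317949) = -1.003161.
Therefore gamma(2) = -1.0032 (to 4 decimal places).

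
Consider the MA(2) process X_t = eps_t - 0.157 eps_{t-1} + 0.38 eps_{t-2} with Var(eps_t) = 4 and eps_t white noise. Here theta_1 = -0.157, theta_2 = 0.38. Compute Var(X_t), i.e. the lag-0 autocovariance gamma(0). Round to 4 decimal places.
\gamma(0) = 4.6762

For an MA(q) process X_t = eps_t + sum_i theta_i eps_{t-i} with
Var(eps_t) = sigma^2, the variance is
  gamma(0) = sigma^2 * (1 + sum_i theta_i^2).
  sum_i theta_i^2 = (-0.157)^2 + (0.38)^2 = 0.024649 + 0.1444 = 0.169049.
  gamma(0) = 4 * (1 + 0.169049) = 4 * 1.169049 = 4.676196, which rounds to 4.6762.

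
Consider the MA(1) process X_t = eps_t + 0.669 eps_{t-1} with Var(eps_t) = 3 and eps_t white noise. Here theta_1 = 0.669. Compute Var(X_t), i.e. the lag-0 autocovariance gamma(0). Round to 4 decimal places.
\gamma(0) = 4.3427

For an MA(q) process X_t = eps_t + sum_i theta_i eps_{t-i} with
Var(eps_t) = sigma^2, the variance is
  gamma(0) = sigma^2 * (1 + sum_i theta_i^2).
  sum_i theta_i^2 = (0.669)^2 = 0.447561.
  gamma(0) = 3 * (1 + 0.447561) = 3 * 1.447561 = 4.342683, which rounds to 4.3427.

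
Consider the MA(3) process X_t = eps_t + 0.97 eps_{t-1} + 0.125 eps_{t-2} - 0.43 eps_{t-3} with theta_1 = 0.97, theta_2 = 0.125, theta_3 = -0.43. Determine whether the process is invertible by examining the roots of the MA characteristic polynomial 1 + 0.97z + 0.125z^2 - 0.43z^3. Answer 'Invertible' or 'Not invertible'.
\text{Invertible}

The MA(q) characteristic polynomial is P(z) = 1 + 0.97z + 0.125z^2 - 0.43z^3.
Invertibility requires all roots to lie outside the unit circle, i.e. |z| > 1 for every root.
Degree 3: look for a simple real root z0 first, then factor out (1 - z/z0) and solve the remaining quadratic.
Testing z0 = 2: P(2) = 1 + (0.97)(2) + (0.125)(2)^2 + (-0.43)(2)^3
  = 1 + (1.94) + (0.5) + (-3.44) = 0.  So z_0 = 2 is a root, |z_0| = 2.
Divide out the factor (1 - 0.5 z) = (1 - z/z0) (since 1/z0 = 0.5):
  P(z) = (1 - 0.5 z)(1 + (1.47) z + (0.86) z^2)
  [check: z-coef 1.47 - (0.5) = 0.97; z^2-coef 0.86 - (0.5)(1.47) = 0.125; z^3-coef -(0.5)(0.86) = -0.43.]
Remaining roots from the quadratic factor 1 + (1.47) z + (0.86) z^2:
  Set 1 + (1.47) z + (0.86) z^2 = 0, i.e. a z^2 + b z + c = 0 with a = 0.86, b = 1.47, c = 1.
  Discriminant D = b^2 - 4ac = (1.47)^2 - 4*(0.86)*1 = 2.1609 - (3.44) = -1.2791.
  D < 0, so the roots are the complex-conjugate pair z = (-b +/- i sqrt(-D)) / (2a) = -0.8547 +/- 0.6575i.
  For a conjugate pair |z|^2 = z * conj(z) = (product of roots) = c/a = 1/(0.86) = 1.162791, so |z| = sqrt(1.162791) = 1.0783 for both roots.
Moduli of all roots: 2.0000, 1.0783, 1.0783.
All moduli strictly greater than 1? Yes.
Verdict: Invertible.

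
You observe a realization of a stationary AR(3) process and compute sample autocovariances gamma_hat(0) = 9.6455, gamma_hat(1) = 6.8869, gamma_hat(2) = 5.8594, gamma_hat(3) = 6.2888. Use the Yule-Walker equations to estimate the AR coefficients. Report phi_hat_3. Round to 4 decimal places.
\hat\phi_{3} = 0.3450

The Yule-Walker equations for an AR(p) process read, in matrix form,
  Gamma_p phi = r_p,   with   (Gamma_p)_{ij} = gamma(|i - j|),
                       (r_p)_i = gamma(i),   i,j = 1..p.
Substitute the sample gammas (Toeplitz matrix and right-hand side of size 3):
  Gamma_p = [[9.6455, 6.8869, 5.8594], [6.8869, 9.6455, 6.8869], [5.8594, 6.8869, 9.6455]]
  r_p     = [6.8869, 5.8594, 6.2888]
Written out (R1..R3):
  (R1) 9.6455 phi_1 + 6.8869 phi_2 + 5.8594 phi_3 = 6.8869
  (R2) 6.8869 phi_1 + 9.6455 phi_2 + 6.8869 phi_3 = 5.8594
  (R3) 5.8594 phi_1 + 6.8869 phi_2 + 9.6455 phi_3 = 6.2888
Gaussian elimination:
  R2 <- R2 - (6.8869/9.6455) R1 = R2 - (0.714001) R1:  4.728244 phi_2 + 2.703281 phi_3 = 0.942144
  R3 <- R3 - (5.8594/9.6455) R1 = R3 - (0.607475) R1:  2.703281 phi_2 + 6.086061 phi_3 = 2.105181
  R3 <- R3 - (2.703281/4.728244) R2 = R3 - (0.57173) R2:  4.540514 phi_3 = 1.566528
Back-substitution:
  phi_hat_3 = 1.566528 / 4.540514 = 0.345011
  phi_hat_2 = (0.942144 - (2.703281)(0.345011)) / 4.728244 = 0.002005
  phi_hat_1 = (6.8869 - (6.8869)(0.002005) - (5.8594)(0.345011)) / 9.6455 = 0.502984
So phi_hat = [0.5030, 0.0020, 0.3450].
Therefore phi_hat_3 = 0.3450.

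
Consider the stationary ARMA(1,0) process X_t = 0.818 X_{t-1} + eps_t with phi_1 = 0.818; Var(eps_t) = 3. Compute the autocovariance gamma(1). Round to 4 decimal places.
\gamma(1) = 7.4167

Multiply the model equation by X_{t-k} and take expectations. With theta_0 = psi_0 = 1 and psi_j the MA(infinity) weights, this gives
  gamma(k) - sum_i phi_i gamma(k-i) = c_k,
  c_k = sigma^2 * sum_{j=k..q} theta_j psi_{j-k}   (c_k = 0 for k > q),
using gamma(-m) = gamma(m).
Pure AR (q = 0): c_0 = sigma^2 = 3, c_k = 0 for k >= 1.
Equations for k = 0 and k = 1 (AR order 1):
  gamma(0) = phi_1 gamma(1) + c_0
  gamma(1) = phi_1 gamma(0) + c_1
Substituting the second into the first: gamma(0) (1 - phi_1^2) = c_0 + phi_1 c_1, so
  gamma(0) = c_0 / (1 - phi_1^2) = 3 / (1 - (0.818)^2) = 3 / 0.330876 = 9.066841.
  gamma(1) = phi_1 gamma(0) = (0.818)(9.066841) = 7.416676.
Therefore gamma(1) = 7.4167 (to 4 decimal places).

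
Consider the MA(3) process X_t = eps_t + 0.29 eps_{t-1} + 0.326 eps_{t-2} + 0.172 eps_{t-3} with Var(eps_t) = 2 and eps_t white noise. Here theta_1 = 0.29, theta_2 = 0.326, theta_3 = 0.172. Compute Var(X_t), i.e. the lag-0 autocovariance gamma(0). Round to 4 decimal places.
\gamma(0) = 2.4399

For an MA(q) process X_t = eps_t + sum_i theta_i eps_{t-i} with
Var(eps_t) = sigma^2, the variance is
  gamma(0) = sigma^2 * (1 + sum_i theta_i^2).
  sum_i theta_i^2 = (0.29)^2 + (0.326)^2 + (0.172)^2 = 0.0841 + 0.106276 + 0.029584 = 0.21996.
  gamma(0) = 2 * (1 + 0.21996) = 2 * 1.21996 = 2.43992, which rounds to 2.4399.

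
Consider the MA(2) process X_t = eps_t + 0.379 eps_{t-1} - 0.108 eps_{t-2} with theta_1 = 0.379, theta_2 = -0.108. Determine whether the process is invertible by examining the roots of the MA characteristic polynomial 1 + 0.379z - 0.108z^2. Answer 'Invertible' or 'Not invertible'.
\text{Invertible}

The MA(q) characteristic polynomial is P(z) = 1 + 0.379z - 0.108z^2.
Invertibility requires all roots to lie outside the unit circle, i.e. |z| > 1 for every root.
Set 1 + (0.379) z + (-0.108) z^2 = 0, i.e. a z^2 + b z + c = 0 with a = -0.108, b = 0.379, c = 1.
Discriminant D = b^2 - 4ac = (0.379)^2 - 4*(-0.108)*1 = 0.143641 - (-0.432) = 0.575641.
D >= 0, so the roots are real: z = (-b +/- sqrt(D)) / (2a) = (-0.379 +/- 0.75871) / (-0.216).
  z_1 = (-0.379 + 0.75871) / (-0.216) = -1.7579,   |z_1| = 1.7579.
  z_2 = (-0.379 - 0.75871) / (-0.216) = 5.2672,   |z_2| = 5.2672.
Moduli of all roots: 1.7579, 5.2672.
All moduli strictly greater than 1? Yes.
Verdict: Invertible.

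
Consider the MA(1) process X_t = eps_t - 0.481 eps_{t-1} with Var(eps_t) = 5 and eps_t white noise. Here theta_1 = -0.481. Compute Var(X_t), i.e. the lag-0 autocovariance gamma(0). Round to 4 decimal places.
\gamma(0) = 6.1568

For an MA(q) process X_t = eps_t + sum_i theta_i eps_{t-i} with
Var(eps_t) = sigma^2, the variance is
  gamma(0) = sigma^2 * (1 + sum_i theta_i^2).
  sum_i theta_i^2 = (-0.481)^2 = 0.231361.
  gamma(0) = 5 * (1 + 0.231361) = 5 * 1.231361 = 6.156805, which rounds to 6.1568.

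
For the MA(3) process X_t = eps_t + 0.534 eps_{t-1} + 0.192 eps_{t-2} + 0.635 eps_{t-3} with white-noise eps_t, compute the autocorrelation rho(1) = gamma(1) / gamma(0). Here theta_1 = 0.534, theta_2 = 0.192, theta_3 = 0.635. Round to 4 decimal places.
\rho(1) = 0.4396

For an MA(q) process with theta_0 = 1, the autocovariance is
  gamma(k) = sigma^2 * sum_{i=0..q-k} theta_i * theta_{i+k},
and rho(k) = gamma(k) / gamma(0). Sigma^2 cancels.
  numerator   = (1)*(0.534) + (0.534)*(0.192) + (0.192)*(0.635) = 0.758448.
  denominator = (1)^2 + (0.534)^2 + (0.192)^2 + (0.635)^2 = 1.725245.
  rho(1) = 0.758448 / 1.725245 = 0.4396.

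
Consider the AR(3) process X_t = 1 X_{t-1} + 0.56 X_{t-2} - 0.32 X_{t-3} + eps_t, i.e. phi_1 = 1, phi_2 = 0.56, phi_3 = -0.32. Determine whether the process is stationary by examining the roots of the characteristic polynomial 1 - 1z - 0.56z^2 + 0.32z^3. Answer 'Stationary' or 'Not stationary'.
\text{Not stationary}

The AR(p) characteristic polynomial is P(z) = 1 - 1z - 0.56z^2 + 0.32z^3.
Stationarity requires all roots to lie outside the unit circle, i.e. |z| > 1 for every root.
Degree 3: look for a simple real root z0 first, then factor out (1 - z/z0) and solve the remaining quadratic.
Testing z0 = 2.5: P(2.5) = 1 + (-1)(2.5) + (-0.56)(2.5)^2 + (0.32)(2.5)^3
  = 1 + (-2.5) + (-3.5) + (5) = 0.  So z_0 = 2.5 is a root, |z_0| = 2.5.
Divide out the factor (1 - 0.4 z) = (1 - z/z0) (since 1/z0 = 0.4):
  P(z) = (1 - 0.4 z)(1 + (-0.6) z + (-0.8) z^2)
  [check: z-coef -0.6 - (0.4) = -1; z^2-coef -0.8 - (0.4)(-0.6) = -0.56; z^3-coef -(0.4)(-0.8) = 0.32.]
Remaining roots from the quadratic factor 1 + (-0.6) z + (-0.8) z^2:
  Set 1 + (-0.6) z + (-0.8) z^2 = 0, i.e. a z^2 + b z + c = 0 with a = -0.8, b = -0.6, c = 1.
  Discriminant D = b^2 - 4ac = (-0.6)^2 - 4*(-0.8)*1 = 0.36 - (-3.2) = 3.56.
  D >= 0, so the roots are real: z = (-b +/- sqrt(D)) / (2a) = (0.6 +/- 1.886796) / (-1.6).
    z_1 = (0.6 + 1.886796) / (-1.6) = -1.5542,   |z_1| = 1.5542.
    z_2 = (0.6 - 1.886796) / (-1.6) = 0.8042,   |z_2| = 0.8042.
Moduli of all roots: 2.5000, 1.5542, 0.8042.
All moduli strictly greater than 1? No.
Verdict: Not stationary.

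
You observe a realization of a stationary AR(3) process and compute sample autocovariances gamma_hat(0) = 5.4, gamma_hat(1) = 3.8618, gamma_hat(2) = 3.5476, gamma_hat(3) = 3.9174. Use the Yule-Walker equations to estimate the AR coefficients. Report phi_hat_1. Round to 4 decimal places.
\hat\phi_{1} = 0.3800

The Yule-Walker equations for an AR(p) process read, in matrix form,
  Gamma_p phi = r_p,   with   (Gamma_p)_{ij} = gamma(|i - j|),
                       (r_p)_i = gamma(i),   i,j = 1..p.
Substitute the sample gammas (Toeplitz matrix and right-hand side of size 3):
  Gamma_p = [[5.4, 3.8618, 3.5476], [3.8618, 5.4, 3.8618], [3.5476, 3.8618, 5.4]]
  r_p     = [3.8618, 3.5476, 3.9174]
Written out (R1..R3):
  (R1) 5.4 phi_1 + 3.8618 phi_2 + 3.5476 phi_3 = 3.8618
  (R2) 3.8618 phi_1 + 5.4 phi_2 + 3.8618 phi_3 = 3.5476
  (R3) 3.5476 phi_1 + 3.8618 phi_2 + 5.4 phi_3 = 3.9174
Gaussian elimination:
  R2 <- R2 - (3.8618/5.4) R1 = R2 - (0.715148) R1:  2.638241 phi_2 + 1.32474 phi_3 = 0.785841
  R3 <- R3 - (3.5476/5.4) R1 = R3 - (0.656963) R1:  1.32474 phi_2 + 3.069358 phi_3 = 1.38034
  R3 <- R3 - (1.32474/2.638241) R2 = R3 - (0.50213) R2:  2.404166 phi_3 = 0.985746
Back-substitution:
  phi_hat_3 = 0.985746 / 2.404166 = 0.410016
  phi_hat_2 = (0.785841 - (1.32474)(0.410016)) / 2.638241 = 0.091984
  phi_hat_1 = (3.8618 - (3.8618)(0.091984) - (3.5476)(0.410016)) / 5.4 = 0.380001
So phi_hat = [0.3800, 0.0920, 0.4100].
Therefore phi_hat_1 = 0.3800.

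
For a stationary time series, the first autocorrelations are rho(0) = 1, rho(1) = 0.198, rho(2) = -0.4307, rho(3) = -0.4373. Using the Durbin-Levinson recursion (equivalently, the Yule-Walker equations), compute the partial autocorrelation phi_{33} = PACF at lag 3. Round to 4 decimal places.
\phi_{33} = -0.2920

The PACF at lag k is phi_{kk}, the last component of the solution
to the Yule-Walker system G_k phi = r_k where
  (G_k)_{ij} = rho(|i - j|), (r_k)_i = rho(i), i,j = 1..k.
Equivalently, Durbin-Levinson gives phi_{kk} iteratively:
  phi_{11} = rho(1)
  phi_{kk} = [rho(k) - sum_{j=1..k-1} phi_{k-1,j} rho(k-j)]
            / [1 - sum_{j=1..k-1} phi_{k-1,j} rho(j)],
  phi_{k,j} = phi_{k-1,j} - phi_{kk} phi_{k-1,k-j},  j = 1..k-1.
Step k = 1:
  phi_11 = rho(1) = 0.198.
Step k = 2:
  phi_22 = [rho(2) - phi_11 rho(1)] / [1 - phi_11 rho(1)] = [-0.4307 - (0.198)(0.198)] / [1 - (0.198)(0.198)]
         = -0.469904 / 0.960796 = -0.489078.
  Update: phi_21 = phi_11 - phi_22 phi_11 = 0.198 - (-0.489078)(0.198) = 0.294837.
Step k = 3:
  phi_33 = [rho(3) - phi_21 rho(2) - phi_22 rho(1)] / [1 - phi_21 rho(1) - phi_22 rho(2)]
    numerator   = -0.4373 - (0.294837)(-0.4307) - (-0.489078)(0.198) = -0.21347612
    denominator = 1 - (0.294837)(0.198) - (-0.489078)(-0.4307) = 0.73097638
  phi_33 = -0.21347612 / 0.73097638 = -0.292.
Therefore phi_{33} = -0.2920.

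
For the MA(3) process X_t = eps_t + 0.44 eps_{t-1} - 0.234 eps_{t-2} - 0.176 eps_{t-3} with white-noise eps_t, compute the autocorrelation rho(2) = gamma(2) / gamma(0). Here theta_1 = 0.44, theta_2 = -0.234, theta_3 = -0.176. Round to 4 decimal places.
\rho(2) = -0.2434

For an MA(q) process with theta_0 = 1, the autocovariance is
  gamma(k) = sigma^2 * sum_{i=0..q-k} theta_i * theta_{i+k},
and rho(k) = gamma(k) / gamma(0). Sigma^2 cancels.
  numerator   = (1)*(-0.234) + (0.44)*(-0.176) = -0.31144.
  denominator = (1)^2 + (0.44)^2 + (-0.234)^2 + (-0.176)^2 = 1.279332.
  rho(2) = -0.31144 / 1.279332 = -0.2434.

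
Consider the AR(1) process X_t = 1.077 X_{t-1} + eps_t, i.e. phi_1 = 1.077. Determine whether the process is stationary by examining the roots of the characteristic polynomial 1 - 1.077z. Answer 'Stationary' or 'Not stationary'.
\text{Not stationary}

The AR(p) characteristic polynomial is P(z) = 1 - 1.077z.
Stationarity requires all roots to lie outside the unit circle, i.e. |z| > 1 for every root.
This is linear in z: 1 + (-1.077) z = 0  =>  z = -1/(-1.077) = 0.928505,  |z| = 0.928505.
Moduli of all roots: 0.9285.
All moduli strictly greater than 1? No.
Verdict: Not stationary.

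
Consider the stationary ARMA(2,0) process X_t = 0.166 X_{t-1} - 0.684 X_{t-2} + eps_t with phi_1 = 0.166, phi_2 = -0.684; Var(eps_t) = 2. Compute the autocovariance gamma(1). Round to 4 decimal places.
\gamma(1) = 0.3741

Multiply the model equation by X_{t-k} and take expectations. With theta_0 = psi_0 = 1 and psi_j the MA(infinity) weights, this gives
  gamma(k) - sum_i phi_i gamma(k-i) = c_k,
  c_k = sigma^2 * sum_{j=k..q} theta_j psi_{j-k}   (c_k = 0 for k > q),
using gamma(-m) = gamma(m).
Pure AR (q = 0): c_0 = sigma^2 = 2, c_k = 0 for k >= 1.
Equations for k = 0, 1, 2 (AR order 2, c_2 = 0):
  (E0) gamma(0) = phi_1 gamma(1) + phi_2 gamma(2) + c_0
  (E1) gamma(1) = phi_1 gamma(0) + phi_2 gamma(1) + c_1
  (E2) gamma(2) = phi_1 gamma(1) + phi_2 gamma(0)
From (E1): gamma(1) = A gamma(0) + B with
  A = phi_1 / (1 - phi_2) = 0.166 / 1.684 = 0.098575,   B = c_1 / (1 - phi_2) = 0 / 1.684 = 0.
Insert (E2) into (E0): gamma(0) (1 - phi_2^2) = phi_1 (1 + phi_2) gamma(1) + c_0.
  phi_1 (1 + phi_2) = (0.166)(0.316) = 0.052456,   1 - phi_2^2 = 0.532144.
Replace gamma(1) by A gamma(0) + B and collect gamma(0):
  gamma(0) [0.532144 - (0.052456)(0.098575)] = c_0 = 2
  gamma(0) * 0.526973 = 2
  gamma(0) = 2 / 0.526973 = 3.79526.
  gamma(1) = A gamma(0) = (0.098575)(3.79526) = 0.374117.
Therefore gamma(1) = 0.3741 (to 4 decimal places).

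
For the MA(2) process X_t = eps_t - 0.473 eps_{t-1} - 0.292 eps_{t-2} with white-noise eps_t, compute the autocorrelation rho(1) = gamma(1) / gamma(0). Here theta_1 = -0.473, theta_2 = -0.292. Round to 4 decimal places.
\rho(1) = -0.2558

For an MA(q) process with theta_0 = 1, the autocovariance is
  gamma(k) = sigma^2 * sum_{i=0..q-k} theta_i * theta_{i+k},
and rho(k) = gamma(k) / gamma(0). Sigma^2 cancels.
  numerator   = (1)*(-0.473) + (-0.473)*(-0.292) = -0.334884.
  denominator = (1)^2 + (-0.473)^2 + (-0.292)^2 = 1.308993.
  rho(1) = -0.334884 / 1.308993 = -0.2558.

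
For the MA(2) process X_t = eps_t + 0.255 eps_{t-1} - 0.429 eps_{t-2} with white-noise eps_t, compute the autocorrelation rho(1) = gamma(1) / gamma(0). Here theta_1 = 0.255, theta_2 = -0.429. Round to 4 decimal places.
\rho(1) = 0.1166

For an MA(q) process with theta_0 = 1, the autocovariance is
  gamma(k) = sigma^2 * sum_{i=0..q-k} theta_i * theta_{i+k},
and rho(k) = gamma(k) / gamma(0). Sigma^2 cancels.
  numerator   = (1)*(0.255) + (0.255)*(-0.429) = 0.145605.
  denominator = (1)^2 + (0.255)^2 + (-0.429)^2 = 1.249066.
  rho(1) = 0.145605 / 1.249066 = 0.1166.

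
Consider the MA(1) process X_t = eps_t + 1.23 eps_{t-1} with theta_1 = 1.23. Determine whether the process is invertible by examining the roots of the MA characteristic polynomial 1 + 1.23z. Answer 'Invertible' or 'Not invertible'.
\text{Not invertible}

The MA(q) characteristic polynomial is P(z) = 1 + 1.23z.
Invertibility requires all roots to lie outside the unit circle, i.e. |z| > 1 for every root.
This is linear in z: 1 + (1.23) z = 0  =>  z = -1/(1.23) = -0.813008,  |z| = 0.813008.
Moduli of all roots: 0.8130.
All moduli strictly greater than 1? No.
Verdict: Not invertible.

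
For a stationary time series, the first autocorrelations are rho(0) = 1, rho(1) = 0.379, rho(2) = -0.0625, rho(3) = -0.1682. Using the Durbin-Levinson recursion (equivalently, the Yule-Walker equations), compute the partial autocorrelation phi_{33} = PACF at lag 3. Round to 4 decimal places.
\phi_{33} = -0.0590

The PACF at lag k is phi_{kk}, the last component of the solution
to the Yule-Walker system G_k phi = r_k where
  (G_k)_{ij} = rho(|i - j|), (r_k)_i = rho(i), i,j = 1..k.
Equivalently, Durbin-Levinson gives phi_{kk} iteratively:
  phi_{11} = rho(1)
  phi_{kk} = [rho(k) - sum_{j=1..k-1} phi_{k-1,j} rho(k-j)]
            / [1 - sum_{j=1..k-1} phi_{k-1,j} rho(j)],
  phi_{k,j} = phi_{k-1,j} - phi_{kk} phi_{k-1,k-j},  j = 1..k-1.
Step k = 1:
  phi_11 = rho(1) = 0.379.
Step k = 2:
  phi_22 = [rho(2) - phi_11 rho(1)] / [1 - phi_11 rho(1)] = [-0.0625 - (0.379)(0.379)] / [1 - (0.379)(0.379)]
         = -0.206141 / 0.856359 = -0.240718.
  Update: phi_21 = phi_11 - phi_22 phi_11 = 0.379 - (-0.240718)(0.379) = 0.470232.
Step k = 3:
  phi_33 = [rho(3) - phi_21 rho(2) - phi_22 rho(1)] / [1 - phi_21 rho(1) - phi_22 rho(2)]
    numerator   = -0.1682 - (0.470232)(-0.0625) - (-0.240718)(0.379) = -0.04757838
    denominator = 1 - (0.470232)(0.379) - (-0.240718)(-0.0625) = 0.80673716
  phi_33 = -0.04757838 / 0.80673716 = -0.059.
Therefore phi_{33} = -0.0590.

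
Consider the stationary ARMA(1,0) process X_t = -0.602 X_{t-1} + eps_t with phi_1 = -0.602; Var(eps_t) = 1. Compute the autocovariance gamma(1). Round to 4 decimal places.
\gamma(1) = -0.9442

Multiply the model equation by X_{t-k} and take expectations. With theta_0 = psi_0 = 1 and psi_j the MA(infinity) weights, this gives
  gamma(k) - sum_i phi_i gamma(k-i) = c_k,
  c_k = sigma^2 * sum_{j=k..q} theta_j psi_{j-k}   (c_k = 0 for k > q),
using gamma(-m) = gamma(m).
Pure AR (q = 0): c_0 = sigma^2 = 1, c_k = 0 for k >= 1.
Equations for k = 0 and k = 1 (AR order 1):
  gamma(0) = phi_1 gamma(1) + c_0
  gamma(1) = phi_1 gamma(0) + c_1
Substituting the second into the first: gamma(0) (1 - phi_1^2) = c_0 + phi_1 c_1, so
  gamma(0) = c_0 / (1 - phi_1^2) = 1 / (1 - (-0.602)^2) = 1 / 0.637596 = 1.568391.
  gamma(1) = phi_1 gamma(0) = (-0.602)(1.568391) = -0.944172.
Therefore gamma(1) = -0.9442 (to 4 decimal places).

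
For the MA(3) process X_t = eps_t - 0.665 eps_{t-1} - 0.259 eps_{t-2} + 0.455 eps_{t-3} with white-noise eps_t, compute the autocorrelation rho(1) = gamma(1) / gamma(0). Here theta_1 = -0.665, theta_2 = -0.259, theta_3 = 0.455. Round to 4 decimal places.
\rho(1) = -0.3558

For an MA(q) process with theta_0 = 1, the autocovariance is
  gamma(k) = sigma^2 * sum_{i=0..q-k} theta_i * theta_{i+k},
and rho(k) = gamma(k) / gamma(0). Sigma^2 cancels.
  numerator   = (1)*(-0.665) + (-0.665)*(-0.259) + (-0.259)*(0.455) = -0.61061.
  denominator = (1)^2 + (-0.665)^2 + (-0.259)^2 + (0.455)^2 = 1.716331.
  rho(1) = -0.61061 / 1.716331 = -0.3558.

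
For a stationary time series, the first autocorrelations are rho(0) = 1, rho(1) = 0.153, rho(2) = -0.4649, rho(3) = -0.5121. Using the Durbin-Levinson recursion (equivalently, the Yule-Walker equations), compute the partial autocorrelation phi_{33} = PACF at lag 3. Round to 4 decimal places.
\phi_{33} = -0.4491

The PACF at lag k is phi_{kk}, the last component of the solution
to the Yule-Walker system G_k phi = r_k where
  (G_k)_{ij} = rho(|i - j|), (r_k)_i = rho(i), i,j = 1..k.
Equivalently, Durbin-Levinson gives phi_{kk} iteratively:
  phi_{11} = rho(1)
  phi_{kk} = [rho(k) - sum_{j=1..k-1} phi_{k-1,j} rho(k-j)]
            / [1 - sum_{j=1..k-1} phi_{k-1,j} rho(j)],
  phi_{k,j} = phi_{k-1,j} - phi_{kk} phi_{k-1,k-j},  j = 1..k-1.
Step k = 1:
  phi_11 = rho(1) = 0.153.
Step k = 2:
  phi_22 = [rho(2) - phi_11 rho(1)] / [1 - phi_11 rho(1)] = [-0.4649 - (0.153)(0.153)] / [1 - (0.153)(0.153)]
         = -0.488309 / 0.976591 = -0.500014.
  Update: phi_21 = phi_11 - phi_22 phi_11 = 0.153 - (-0.500014)(0.153) = 0.229502.
Step k = 3:
  phi_33 = [rho(3) - phi_21 rho(2) - phi_22 rho(1)] / [1 - phi_21 rho(1) - phi_22 rho(2)]
    numerator   = -0.5121 - (0.229502)(-0.4649) - (-0.500014)(0.153) = -0.32890235
    denominator = 1 - (0.229502)(0.153) - (-0.500014)(-0.4649) = 0.73242975
  phi_33 = -0.32890235 / 0.73242975 = -0.4491.
Therefore phi_{33} = -0.4491.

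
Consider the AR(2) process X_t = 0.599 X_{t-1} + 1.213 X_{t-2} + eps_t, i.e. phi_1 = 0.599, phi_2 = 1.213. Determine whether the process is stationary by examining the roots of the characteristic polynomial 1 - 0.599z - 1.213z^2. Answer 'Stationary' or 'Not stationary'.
\text{Not stationary}

The AR(p) characteristic polynomial is P(z) = 1 - 0.599z - 1.213z^2.
Stationarity requires all roots to lie outside the unit circle, i.e. |z| > 1 for every root.
Set 1 + (-0.599) z + (-1.213) z^2 = 0, i.e. a z^2 + b z + c = 0 with a = -1.213, b = -0.599, c = 1.
Discriminant D = b^2 - 4ac = (-0.599)^2 - 4*(-1.213)*1 = 0.358801 - (-4.852) = 5.210801.
D >= 0, so the roots are real: z = (-b +/- sqrt(D)) / (2a) = (0.599 +/- 2.282718) / (-2.426).
  z_1 = (0.599 + 2.282718) / (-2.426) = -1.1878,   |z_1| = 1.1878.
  z_2 = (0.599 - 2.282718) / (-2.426) = 0.694,   |z_2| = 0.694.
Moduli of all roots: 1.1878, 0.6940.
All moduli strictly greater than 1? No.
Verdict: Not stationary.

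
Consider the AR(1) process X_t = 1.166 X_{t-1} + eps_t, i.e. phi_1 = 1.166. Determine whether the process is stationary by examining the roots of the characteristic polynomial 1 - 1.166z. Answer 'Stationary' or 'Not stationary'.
\text{Not stationary}

The AR(p) characteristic polynomial is P(z) = 1 - 1.166z.
Stationarity requires all roots to lie outside the unit circle, i.e. |z| > 1 for every root.
This is linear in z: 1 + (-1.166) z = 0  =>  z = -1/(-1.166) = 0.857633,  |z| = 0.857633.
Moduli of all roots: 0.8576.
All moduli strictly greater than 1? No.
Verdict: Not stationary.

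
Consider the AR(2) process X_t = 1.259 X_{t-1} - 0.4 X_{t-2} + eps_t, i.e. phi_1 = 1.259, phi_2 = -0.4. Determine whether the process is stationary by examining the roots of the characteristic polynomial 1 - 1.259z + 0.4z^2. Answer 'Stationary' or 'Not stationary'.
\text{Stationary}

The AR(p) characteristic polynomial is P(z) = 1 - 1.259z + 0.4z^2.
Stationarity requires all roots to lie outside the unit circle, i.e. |z| > 1 for every root.
Set 1 + (-1.259) z + (0.4) z^2 = 0, i.e. a z^2 + b z + c = 0 with a = 0.4, b = -1.259, c = 1.
Discriminant D = b^2 - 4ac = (-1.259)^2 - 4*(0.4)*1 = 1.585081 - (1.6) = -0.014919.
D < 0, so the roots are the complex-conjugate pair z = (-b +/- i sqrt(-D)) / (2a) = 1.5737 +/- 0.1527i.
For a conjugate pair |z|^2 = z * conj(z) = (product of roots) = c/a = 1/(0.4) = 2.5, so |z| = sqrt(2.5) = 1.5811 for both roots.
Moduli of all roots: 1.5811, 1.5811.
All moduli strictly greater than 1? Yes.
Verdict: Stationary.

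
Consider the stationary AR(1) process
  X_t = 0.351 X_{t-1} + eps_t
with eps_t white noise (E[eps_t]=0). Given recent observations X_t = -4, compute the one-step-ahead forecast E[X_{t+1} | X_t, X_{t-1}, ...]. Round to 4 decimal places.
E[X_{t+1} \mid \mathcal F_t] = -1.4040

For an AR(p) model X_t = c + sum_i phi_i X_{t-i} + eps_t, the
one-step-ahead conditional mean is
  E[X_{t+1} | X_t, ...] = c + sum_i phi_i X_{t+1-i}.
Substitute known values:
  E[X_{t+1} | ...] = (0.351) * (-4)
                   = -1.4040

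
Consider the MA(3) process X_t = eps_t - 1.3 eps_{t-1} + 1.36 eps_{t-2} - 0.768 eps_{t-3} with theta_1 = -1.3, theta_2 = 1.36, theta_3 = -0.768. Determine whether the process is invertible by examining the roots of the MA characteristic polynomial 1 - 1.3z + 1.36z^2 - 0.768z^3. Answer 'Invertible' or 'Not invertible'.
\text{Invertible}

The MA(q) characteristic polynomial is P(z) = 1 - 1.3z + 1.36z^2 - 0.768z^3.
Invertibility requires all roots to lie outside the unit circle, i.e. |z| > 1 for every root.
Degree 3: look for a simple real root z0 first, then factor out (1 - z/z0) and solve the remaining quadratic.
Testing z0 = 1.25: P(1.25) = 1 + (-1.3)(1.25) + (1.36)(1.25)^2 + (-0.768)(1.25)^3
  = 1 + (-1.625) + (2.125) + (-1.5) = 0.  So z_0 = 1.25 is a root, |z_0| = 1.25.
Divide out the factor (1 - 0.8 z) = (1 - z/z0) (since 1/z0 = 0.8):
  P(z) = (1 - 0.8 z)(1 + (-0.5) z + (0.96) z^2)
  [check: z-coef -0.5 - (0.8) = -1.3; z^2-coef 0.96 - (0.8)(-0.5) = 1.36; z^3-coef -(0.8)(0.96) = -0.768.]
Remaining roots from the quadratic factor 1 + (-0.5) z + (0.96) z^2:
  Set 1 + (-0.5) z + (0.96) z^2 = 0, i.e. a z^2 + b z + c = 0 with a = 0.96, b = -0.5, c = 1.
  Discriminant D = b^2 - 4ac = (-0.5)^2 - 4*(0.96)*1 = 0.25 - (3.84) = -3.59.
  D < 0, so the roots are the complex-conjugate pair z = (-b +/- i sqrt(-D)) / (2a) = 0.2604 +/- 0.9868i.
  For a conjugate pair |z|^2 = z * conj(z) = (product of roots) = c/a = 1/(0.96) = 1.041667, so |z| = sqrt(1.041667) = 1.0206 for both roots.
Moduli of all roots: 1.2500, 1.0206, 1.0206.
All moduli strictly greater than 1? Yes.
Verdict: Invertible.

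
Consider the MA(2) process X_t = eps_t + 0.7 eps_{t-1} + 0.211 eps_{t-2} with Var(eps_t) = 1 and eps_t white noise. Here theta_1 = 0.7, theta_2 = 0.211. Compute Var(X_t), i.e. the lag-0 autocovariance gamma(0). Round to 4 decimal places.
\gamma(0) = 1.5345

For an MA(q) process X_t = eps_t + sum_i theta_i eps_{t-i} with
Var(eps_t) = sigma^2, the variance is
  gamma(0) = sigma^2 * (1 + sum_i theta_i^2).
  sum_i theta_i^2 = (0.7)^2 + (0.211)^2 = 0.49 + 0.044521 = 0.534521.
  gamma(0) = 1 * (1 + 0.534521) = 1 * 1.534521 = 1.534521, which rounds to 1.5345.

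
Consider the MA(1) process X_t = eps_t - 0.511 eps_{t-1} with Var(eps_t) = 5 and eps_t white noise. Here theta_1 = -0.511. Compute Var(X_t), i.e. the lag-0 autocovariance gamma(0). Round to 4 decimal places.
\gamma(0) = 6.3056

For an MA(q) process X_t = eps_t + sum_i theta_i eps_{t-i} with
Var(eps_t) = sigma^2, the variance is
  gamma(0) = sigma^2 * (1 + sum_i theta_i^2).
  sum_i theta_i^2 = (-0.511)^2 = 0.261121.
  gamma(0) = 5 * (1 + 0.261121) = 5 * 1.261121 = 6.305605, which rounds to 6.3056.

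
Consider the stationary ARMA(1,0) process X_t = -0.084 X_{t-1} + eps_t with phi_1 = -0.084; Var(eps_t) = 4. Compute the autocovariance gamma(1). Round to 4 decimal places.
\gamma(1) = -0.3384

Multiply the model equation by X_{t-k} and take expectations. With theta_0 = psi_0 = 1 and psi_j the MA(infinity) weights, this gives
  gamma(k) - sum_i phi_i gamma(k-i) = c_k,
  c_k = sigma^2 * sum_{j=k..q} theta_j psi_{j-k}   (c_k = 0 for k > q),
using gamma(-m) = gamma(m).
Pure AR (q = 0): c_0 = sigma^2 = 4, c_k = 0 for k >= 1.
Equations for k = 0 and k = 1 (AR order 1):
  gamma(0) = phi_1 gamma(1) + c_0
  gamma(1) = phi_1 gamma(0) + c_1
Substituting the second into the first: gamma(0) (1 - phi_1^2) = c_0 + phi_1 c_1, so
  gamma(0) = c_0 / (1 - phi_1^2) = 4 / (1 - (-0.084)^2) = 4 / 0.992944 = 4.028425.
  gamma(1) = phi_1 gamma(0) = (-0.084)(4.028425) = -0.338388.
Therefore gamma(1) = -0.3384 (to 4 decimal places).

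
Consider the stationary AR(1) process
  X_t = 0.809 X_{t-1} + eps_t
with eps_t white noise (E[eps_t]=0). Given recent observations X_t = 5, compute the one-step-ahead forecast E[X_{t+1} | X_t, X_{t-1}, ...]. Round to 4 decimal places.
E[X_{t+1} \mid \mathcal F_t] = 4.0450

For an AR(p) model X_t = c + sum_i phi_i X_{t-i} + eps_t, the
one-step-ahead conditional mean is
  E[X_{t+1} | X_t, ...] = c + sum_i phi_i X_{t+1-i}.
Substitute known values:
  E[X_{t+1} | ...] = (0.809) * (5)
                   = 4.0450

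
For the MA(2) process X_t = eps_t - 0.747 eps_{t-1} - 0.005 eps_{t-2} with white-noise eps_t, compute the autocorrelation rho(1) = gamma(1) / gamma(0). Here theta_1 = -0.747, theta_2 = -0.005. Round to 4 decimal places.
\rho(1) = -0.4771

For an MA(q) process with theta_0 = 1, the autocovariance is
  gamma(k) = sigma^2 * sum_{i=0..q-k} theta_i * theta_{i+k},
and rho(k) = gamma(k) / gamma(0). Sigma^2 cancels.
  numerator   = (1)*(-0.747) + (-0.747)*(-0.005) = -0.743265.
  denominator = (1)^2 + (-0.747)^2 + (-0.005)^2 = 1.558034.
  rho(1) = -0.743265 / 1.558034 = -0.4771.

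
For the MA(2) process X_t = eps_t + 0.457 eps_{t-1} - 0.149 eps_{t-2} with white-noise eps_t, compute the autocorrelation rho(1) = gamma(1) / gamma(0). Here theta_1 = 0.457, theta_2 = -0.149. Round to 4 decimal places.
\rho(1) = 0.3159

For an MA(q) process with theta_0 = 1, the autocovariance is
  gamma(k) = sigma^2 * sum_{i=0..q-k} theta_i * theta_{i+k},
and rho(k) = gamma(k) / gamma(0). Sigma^2 cancels.
  numerator   = (1)*(0.457) + (0.457)*(-0.149) = 0.388907.
  denominator = (1)^2 + (0.457)^2 + (-0.149)^2 = 1.23105.
  rho(1) = 0.388907 / 1.23105 = 0.3159.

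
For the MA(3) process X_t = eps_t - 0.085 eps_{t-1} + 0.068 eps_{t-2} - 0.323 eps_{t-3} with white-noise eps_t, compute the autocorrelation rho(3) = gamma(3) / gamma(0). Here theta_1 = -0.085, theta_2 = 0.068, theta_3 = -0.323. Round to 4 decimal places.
\rho(3) = -0.2894

For an MA(q) process with theta_0 = 1, the autocovariance is
  gamma(k) = sigma^2 * sum_{i=0..q-k} theta_i * theta_{i+k},
and rho(k) = gamma(k) / gamma(0). Sigma^2 cancels.
  numerator   = (1)*(-0.323) = -0.323.
  denominator = (1)^2 + (-0.085)^2 + (0.068)^2 + (-0.323)^2 = 1.116178.
  rho(3) = -0.323 / 1.116178 = -0.2894.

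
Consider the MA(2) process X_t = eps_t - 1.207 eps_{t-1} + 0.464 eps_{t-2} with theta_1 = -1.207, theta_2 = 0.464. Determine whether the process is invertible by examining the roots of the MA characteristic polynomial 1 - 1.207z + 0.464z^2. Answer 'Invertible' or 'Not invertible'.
\text{Invertible}

The MA(q) characteristic polynomial is P(z) = 1 - 1.207z + 0.464z^2.
Invertibility requires all roots to lie outside the unit circle, i.e. |z| > 1 for every root.
Set 1 + (-1.207) z + (0.464) z^2 = 0, i.e. a z^2 + b z + c = 0 with a = 0.464, b = -1.207, c = 1.
Discriminant D = b^2 - 4ac = (-1.207)^2 - 4*(0.464)*1 = 1.456849 - (1.856) = -0.399151.
D < 0, so the roots are the complex-conjugate pair z = (-b +/- i sqrt(-D)) / (2a) = 1.3006 +/- 0.6808i.
For a conjugate pair |z|^2 = z * conj(z) = (product of roots) = c/a = 1/(0.464) = 2.155172, so |z| = sqrt(2.155172) = 1.4681 for both roots.
Moduli of all roots: 1.4681, 1.4681.
All moduli strictly greater than 1? Yes.
Verdict: Invertible.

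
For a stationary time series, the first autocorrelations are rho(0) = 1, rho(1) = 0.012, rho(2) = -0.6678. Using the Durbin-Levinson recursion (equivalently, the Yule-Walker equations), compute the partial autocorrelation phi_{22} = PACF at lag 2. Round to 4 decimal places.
\phi_{22} = -0.6680

The PACF at lag k is phi_{kk}, the last component of the solution
to the Yule-Walker system G_k phi = r_k where
  (G_k)_{ij} = rho(|i - j|), (r_k)_i = rho(i), i,j = 1..k.
Equivalently, Durbin-Levinson gives phi_{kk} iteratively:
  phi_{11} = rho(1)
  phi_{kk} = [rho(k) - sum_{j=1..k-1} phi_{k-1,j} rho(k-j)]
            / [1 - sum_{j=1..k-1} phi_{k-1,j} rho(j)],
  phi_{k,j} = phi_{k-1,j} - phi_{kk} phi_{k-1,k-j},  j = 1..k-1.
Step k = 1:
  phi_11 = rho(1) = 0.012.
Step k = 2:
  phi_22 = [rho(2) - phi_11 rho(1)] / [1 - phi_11 rho(1)] = [-0.6678 - (0.012)(0.012)] / [1 - (0.012)(0.012)]
         = -0.667944 / 0.999856 = -0.668.
Therefore phi_{22} = -0.6680.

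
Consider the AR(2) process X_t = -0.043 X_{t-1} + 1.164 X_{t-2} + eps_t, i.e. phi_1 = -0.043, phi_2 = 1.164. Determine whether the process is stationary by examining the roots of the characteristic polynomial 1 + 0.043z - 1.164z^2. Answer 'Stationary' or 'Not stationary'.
\text{Not stationary}

The AR(p) characteristic polynomial is P(z) = 1 + 0.043z - 1.164z^2.
Stationarity requires all roots to lie outside the unit circle, i.e. |z| > 1 for every root.
Set 1 + (0.043) z + (-1.164) z^2 = 0, i.e. a z^2 + b z + c = 0 with a = -1.164, b = 0.043, c = 1.
Discriminant D = b^2 - 4ac = (0.043)^2 - 4*(-1.164)*1 = 0.001849 - (-4.656) = 4.657849.
D >= 0, so the roots are real: z = (-b +/- sqrt(D)) / (2a) = (-0.043 +/- 2.158205) / (-2.328).
  z_1 = (-0.043 + 2.158205) / (-2.328) = -0.9086,   |z_1| = 0.9086.
  z_2 = (-0.043 - 2.158205) / (-2.328) = 0.9455,   |z_2| = 0.9455.
Moduli of all roots: 0.9086, 0.9455.
All moduli strictly greater than 1? No.
Verdict: Not stationary.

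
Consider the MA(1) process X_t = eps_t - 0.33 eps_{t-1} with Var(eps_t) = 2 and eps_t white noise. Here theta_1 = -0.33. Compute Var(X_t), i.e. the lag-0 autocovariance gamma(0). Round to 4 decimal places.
\gamma(0) = 2.2178

For an MA(q) process X_t = eps_t + sum_i theta_i eps_{t-i} with
Var(eps_t) = sigma^2, the variance is
  gamma(0) = sigma^2 * (1 + sum_i theta_i^2).
  sum_i theta_i^2 = (-0.33)^2 = 0.1089.
  gamma(0) = 2 * (1 + 0.1089) = 2 * 1.1089 = 2.2178.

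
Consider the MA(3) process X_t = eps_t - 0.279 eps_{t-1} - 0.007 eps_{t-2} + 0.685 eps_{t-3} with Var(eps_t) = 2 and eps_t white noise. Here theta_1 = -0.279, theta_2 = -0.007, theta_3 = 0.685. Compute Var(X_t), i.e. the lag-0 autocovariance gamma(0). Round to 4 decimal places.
\gamma(0) = 3.0942

For an MA(q) process X_t = eps_t + sum_i theta_i eps_{t-i} with
Var(eps_t) = sigma^2, the variance is
  gamma(0) = sigma^2 * (1 + sum_i theta_i^2).
  sum_i theta_i^2 = (-0.279)^2 + (-0.007)^2 + (0.685)^2 = 0.077841 + 0.000049 + 0.469225 = 0.547115.
  gamma(0) = 2 * (1 + 0.547115) = 2 * 1.547115 = 3.09423, which rounds to 3.0942.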